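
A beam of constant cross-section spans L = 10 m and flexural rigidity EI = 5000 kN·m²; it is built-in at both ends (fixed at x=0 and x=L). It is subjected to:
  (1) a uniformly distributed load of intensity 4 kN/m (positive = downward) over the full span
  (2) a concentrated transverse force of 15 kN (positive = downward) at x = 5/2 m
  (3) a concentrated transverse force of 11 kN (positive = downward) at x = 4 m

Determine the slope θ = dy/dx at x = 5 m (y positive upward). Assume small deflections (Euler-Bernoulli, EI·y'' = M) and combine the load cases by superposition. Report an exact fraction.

θ(5) = 3283/1600000 rad

Load 1 — uniform load w=4 kN/m over full span:
  θ_1 = -wx(L-x)(L-2x)/(12EI) = -4·5·(10-5)·(10-2·5)/(12·5000) = 0 rad
Load 2 — point force P=15 kN at a=5/2 m (b=L-a=15/2):
  θ_2 = Pa²(L-x)(2bL-(3b+a)(L-x))/(2L³EI)  [x>a] = 15·(5/2)²·(10-5)·(2·(15/2)·10-(3·(15/2)+(5/2))·(10-5))/(2·10³·5000) = 3/2560 rad
Load 3 — point force P=11 kN at a=4 m (b=L-a=6):
  θ_3 = Pa²(L-x)(2bL-(3b+a)(L-x))/(2L³EI)  [x>a] = 11·4²·(10-5)·(2·6·10-(3·6+4)·(10-5))/(2·10³·5000) = 11/12500 rad
Superposition: θ = Σ θ_i = 3283/1600000 rad ≈ 0.002052 rad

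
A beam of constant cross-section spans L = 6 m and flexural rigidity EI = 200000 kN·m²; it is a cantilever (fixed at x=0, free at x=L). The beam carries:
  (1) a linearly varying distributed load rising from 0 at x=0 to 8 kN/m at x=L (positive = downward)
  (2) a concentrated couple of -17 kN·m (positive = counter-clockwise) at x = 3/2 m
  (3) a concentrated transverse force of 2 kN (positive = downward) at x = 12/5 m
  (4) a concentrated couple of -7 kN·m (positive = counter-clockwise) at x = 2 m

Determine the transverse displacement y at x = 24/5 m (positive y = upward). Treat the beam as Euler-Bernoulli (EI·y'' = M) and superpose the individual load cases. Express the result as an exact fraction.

y(24/5) = -108922319/25000000000 m

Load 1 — triangular load w₀=8 kN/m (0→w₀ over full span):
  y_1 = (w₀Lx³/12-w₀L²x²/6-w₀x⁵/(120L))/EI = (8·6·(24/5)³/12-8·6²·(24/5)²/6-8·(24/5)⁵/(120·6))/200000 = -168912/48828125 m
Load 2 — applied couple M₀=-17 kN·m at a=3/2 m (b=L-a=9/2):
  y_2 = M₀a(2x-a)/(2EI)  [x>a] = (-17)·(3/2)·(2·(24/5)-(3/2))/(2·200000) = -4131/8000000 m
Load 3 — point force P=2 kN at a=12/5 m (b=L-a=18/5):
  y_3 = -Pa²(3x-a)/(6EI)  [x>a] = -2·(12/5)²·(3·(24/5)-(12/5))/(6·200000) = -9/78125 m
Load 4 — applied couple M₀=-7 kN·m at a=2 m (b=L-a=4):
  y_4 = M₀a(2x-a)/(2EI)  [x>a] = (-7)·2·(2·(24/5)-2)/(2·200000) = -133/500000 m
Superposition: y = Σ y_i = -108922319/25000000000 m ≈ -0.004357 m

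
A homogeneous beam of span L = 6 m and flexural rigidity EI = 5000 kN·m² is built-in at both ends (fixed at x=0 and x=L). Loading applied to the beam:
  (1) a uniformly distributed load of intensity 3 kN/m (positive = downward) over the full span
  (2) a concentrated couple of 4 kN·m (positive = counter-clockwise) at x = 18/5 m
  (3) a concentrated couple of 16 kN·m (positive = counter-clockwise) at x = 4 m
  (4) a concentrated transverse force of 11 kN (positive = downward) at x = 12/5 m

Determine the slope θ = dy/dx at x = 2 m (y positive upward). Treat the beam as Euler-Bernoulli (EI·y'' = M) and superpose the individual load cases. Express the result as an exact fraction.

θ(2) = -7283/2812500 rad

Load 1 — uniform load w=3 kN/m over full span:
  θ_1 = -wx(L-x)(L-2x)/(12EI) = -3·2·(6-2)·(6-2·2)/(12·5000) = -1/1250 rad
Load 2 — applied couple M₀=4 kN·m at a=18/5 m (b=L-a=12/5):
  θ_2 = (R_Ax²/2 - M_Ax)/EI  [x≤a] with R_A=24/25, M_A=32/25 = ((24/25)·2²/2 - (32/25)·2)/5000 = -2/15625 rad
Load 3 — applied couple M₀=16 kN·m at a=4 m (b=L-a=2):
  θ_3 = (R_Ax²/2 - M_Ax)/EI  [x≤a] with R_A=32/9, M_A=16/3 = ((32/9)·2²/2 - (16/3)·2)/5000 = -4/5625 rad
Load 4 — point force P=11 kN at a=12/5 m (b=L-a=18/5):
  θ_4 = -Pb²x(2aL-(3a+b)x)/(2L³EI)  [x≤a] = -11·(18/5)²·2·(2·(12/5)·6-(3·(12/5)+(18/5))·2)/(2·6³·5000) = -297/312500 rad
Superposition: θ = Σ θ_i = -7283/2812500 rad ≈ -0.002590 rad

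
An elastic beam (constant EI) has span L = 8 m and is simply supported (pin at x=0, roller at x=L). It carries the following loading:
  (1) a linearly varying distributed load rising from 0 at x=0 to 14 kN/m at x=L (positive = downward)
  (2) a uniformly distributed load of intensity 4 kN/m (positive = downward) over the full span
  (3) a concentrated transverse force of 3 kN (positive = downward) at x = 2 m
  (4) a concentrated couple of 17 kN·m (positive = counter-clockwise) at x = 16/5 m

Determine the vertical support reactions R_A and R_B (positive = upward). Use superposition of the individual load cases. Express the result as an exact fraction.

R_A = 937/24 kN, R_B = 1247/24 kN

Load 1 — triangular load w₀=14 kN/m (0→w₀ over full span):
  R_A = w₀L/6 = 14·8/6 = 56/3 kN
  R_B = w₀L/3 = 14·8/3 = 112/3 kN
Load 2 — uniform load w=4 kN/m over full span:
  R_A = wL/2 = 4·8/2 = 16 kN
  R_B = wL/2 = 4·8/2 = 16 kN
Load 3 — point force P=3 kN at a=2 m (b=L-a=6):
  R_A = Pb/L = 3·6/8 = 9/4 kN
  R_B = Pa/L = 3·2/8 = 3/4 kN
Load 4 — applied couple M₀=17 kN·m at a=16/5 m (b=L-a=24/5):
  R_A = M₀/L = 17/8 kN
  R_B = -M₀/L = -17/8 kN
Superposition: R_A = 937/24 kN, R_B = 1247/24 kN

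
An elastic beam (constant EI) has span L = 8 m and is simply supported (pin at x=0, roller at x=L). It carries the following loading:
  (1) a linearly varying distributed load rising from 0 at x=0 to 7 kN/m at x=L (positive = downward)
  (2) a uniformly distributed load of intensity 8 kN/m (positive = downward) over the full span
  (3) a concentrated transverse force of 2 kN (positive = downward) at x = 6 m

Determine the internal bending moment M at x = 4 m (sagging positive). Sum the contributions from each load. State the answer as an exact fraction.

M(4) = 94 kN·m

Load 1 — triangular load w₀=7 kN/m (0→w₀ over full span):
  M_1 = w₀Lx/6 - w₀x³/(6L) = 7·8·4/6 - 7·4³/(6·8) = 28 kN·m
Load 2 — uniform load w=8 kN/m over full span:
  M_2 = wx(L-x)/2 = 8·4·(8-4)/2 = 64 kN·m
Load 3 — point force P=2 kN at a=6 m (b=L-a=2):
  M_3 = Pbx/L  [x≤a] = 2·2·4/8 = 2 kN·m
Superposition: M = Σ M_i = 94 kN·m ≈ 94.000000 kN·m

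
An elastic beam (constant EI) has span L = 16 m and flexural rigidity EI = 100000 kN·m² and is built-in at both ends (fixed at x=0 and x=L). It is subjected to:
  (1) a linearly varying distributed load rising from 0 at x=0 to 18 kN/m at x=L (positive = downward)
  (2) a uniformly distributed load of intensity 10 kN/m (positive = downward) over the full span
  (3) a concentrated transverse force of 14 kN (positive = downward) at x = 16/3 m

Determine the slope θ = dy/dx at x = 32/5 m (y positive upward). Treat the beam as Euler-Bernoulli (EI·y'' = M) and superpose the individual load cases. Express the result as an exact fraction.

θ(32/5) = -61304/17578125 rad

Load 1 — triangular load w₀=18 kN/m (0→w₀ over full span):
  θ_1 = -w₀(2x(L-x)(L-2x)(x+2L)+x²(L-x)²)/(120LEI) = -18·(2·(32/5)·(16-(32/5))·(16-2·(32/5))·((32/5)+2·16)+(32/5)²·(16-(32/5))²)/(120·16·100000) = -3456/1953125 rad
Load 2 — uniform load w=10 kN/m over full span:
  θ_2 = -wx(L-x)(L-2x)/(12EI) = -10·(32/5)·(16-(32/5))·(16-2·(32/5))/(12·100000) = -128/78125 rad
Load 3 — point force P=14 kN at a=16/3 m (b=L-a=32/3):
  θ_3 = Pa²(L-x)(2bL-(3b+a)(L-x))/(2L³EI)  [x>a] = 14·(16/3)²·(16-(32/5))·(2·(32/3)·16-(3·(32/3)+(16/3))·(16-(32/5)))/(2·16³·100000) = -56/703125 rad
Superposition: θ = Σ θ_i = -61304/17578125 rad ≈ -0.003488 rad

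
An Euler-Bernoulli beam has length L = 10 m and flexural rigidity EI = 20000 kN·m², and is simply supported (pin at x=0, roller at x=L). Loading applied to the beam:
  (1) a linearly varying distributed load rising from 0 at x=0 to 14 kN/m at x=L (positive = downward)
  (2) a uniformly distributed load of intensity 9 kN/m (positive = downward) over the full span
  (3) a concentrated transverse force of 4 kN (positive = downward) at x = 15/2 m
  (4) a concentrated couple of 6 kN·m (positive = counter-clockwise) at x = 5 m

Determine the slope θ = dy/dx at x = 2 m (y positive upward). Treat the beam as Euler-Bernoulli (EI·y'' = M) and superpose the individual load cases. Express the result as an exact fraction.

Load 1 — triangular load w₀=14 kN/m (0→w₀ over full span):
  θ_1 = -w₀(7L⁴-30L²x²+15x⁴)/(360LEI) = -14·(7·10⁴-30·10²·2²+15·2⁴)/(360·10·20000) = -637/56250 rad
Load 2 — uniform load w=9 kN/m over full span:
  θ_2 = -w(L³-6Lx²+4x³)/(24EI) = -9·(10³-6·10·2²+4·2³)/(24·20000) = -297/20000 rad
Load 3 — point force P=4 kN at a=15/2 m (b=L-a=5/2):
  θ_3 = -Pb(L²-b²-3x²)/(6LEI)  [x≤a] = -4·(5/2)·(10²-(5/2)²-3·2²)/(6·10·20000) = -109/160000 rad
Load 4 — applied couple M₀=6 kN·m at a=5 m (b=L-a=5):
  θ_4 = (M₀x²/(2L)+C₁)/EI  [x≤a] with C₁=M₀(3b²-L²)/(6L)=-5/2 = (6·2²/(2·10)+(-5/2))/20000 = -13/200000 rad
Superposition: θ = Σ θ_i = -193829/7200000 rad ≈ -0.026921 rad

θ(2) = -193829/7200000 rad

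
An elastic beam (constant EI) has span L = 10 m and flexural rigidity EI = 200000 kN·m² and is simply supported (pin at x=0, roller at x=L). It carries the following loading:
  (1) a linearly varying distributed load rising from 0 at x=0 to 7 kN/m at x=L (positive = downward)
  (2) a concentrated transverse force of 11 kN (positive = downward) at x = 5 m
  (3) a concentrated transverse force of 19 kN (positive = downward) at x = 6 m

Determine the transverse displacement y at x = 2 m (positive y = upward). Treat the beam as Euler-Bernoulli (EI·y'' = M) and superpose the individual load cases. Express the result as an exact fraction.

y(2) = -88453/30000000 m

Load 1 — triangular load w₀=7 kN/m (0→w₀ over full span):
  y_1 = -w₀x(7L⁴-10L²x²+3x⁴)/(360LEI) = -7·2·(7·10⁴-10·10²·2²+3·2⁴)/(360·10·200000) = -301/234375 m
Load 2 — point force P=11 kN at a=5 m (b=L-a=5):
  y_2 = -Pbx(L²-b²-x²)/(6LEI)  [x≤a] = -11·5·2·(10²-5²-2²)/(6·10·200000) = -781/1200000 m
Load 3 — point force P=19 kN at a=6 m (b=L-a=4):
  y_3 = -Pbx(L²-b²-x²)/(6LEI)  [x≤a] = -19·4·2·(10²-4²-2²)/(6·10·200000) = -19/18750 m
Superposition: y = Σ y_i = -88453/30000000 m ≈ -0.002948 m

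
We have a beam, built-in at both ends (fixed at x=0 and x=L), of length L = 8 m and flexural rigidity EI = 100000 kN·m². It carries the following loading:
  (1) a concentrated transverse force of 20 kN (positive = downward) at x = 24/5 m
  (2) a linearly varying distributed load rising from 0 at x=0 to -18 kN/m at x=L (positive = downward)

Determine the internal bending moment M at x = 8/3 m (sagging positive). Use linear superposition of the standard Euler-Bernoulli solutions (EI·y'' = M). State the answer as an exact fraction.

M(8/3) = -1952/225 kN·m

Load 1 — point force P=20 kN at a=24/5 m (b=L-a=16/5):
  M_1 = Pb²(3a+b)x/L³ - Pab²/L²  [x≤a] = 20·(16/5)²·(3·(24/5)+(16/5))·(8/3)/8³ - 20·(24/5)·(16/5)²/8² = 256/75 kN·m
Load 2 — triangular load w₀=-18 kN/m (0→w₀ over full span):
  M_2 = 3w₀Lx/20 - w₀L²/30 - w₀x³/(6L) = 3·(-18)·8·(8/3)/20 - (-18)·8²/30 - (-18)·(8/3)³/(6·8) = -544/45 kN·m
Superposition: M = Σ M_i = -1952/225 kN·m ≈ -8.675556 kN·m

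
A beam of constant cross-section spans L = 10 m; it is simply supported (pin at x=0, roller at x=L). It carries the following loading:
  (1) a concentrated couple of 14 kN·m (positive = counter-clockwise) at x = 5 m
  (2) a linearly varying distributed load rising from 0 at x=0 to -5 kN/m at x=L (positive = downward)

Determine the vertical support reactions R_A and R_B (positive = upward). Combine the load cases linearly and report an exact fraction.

R_A = -104/15 kN, R_B = -271/15 kN

Load 1 — applied couple M₀=14 kN·m at a=5 m (b=L-a=5):
  R_A = M₀/L = 14/10 = 7/5 kN
  R_B = -M₀/L = -14/10 = -7/5 kN
Load 2 — triangular load w₀=-5 kN/m (0→w₀ over full span):
  R_A = w₀L/6 = (-5)·10/6 = -25/3 kN
  R_B = w₀L/3 = (-5)·10/3 = -50/3 kN
Superposition: R_A = -104/15 kN, R_B = -271/15 kN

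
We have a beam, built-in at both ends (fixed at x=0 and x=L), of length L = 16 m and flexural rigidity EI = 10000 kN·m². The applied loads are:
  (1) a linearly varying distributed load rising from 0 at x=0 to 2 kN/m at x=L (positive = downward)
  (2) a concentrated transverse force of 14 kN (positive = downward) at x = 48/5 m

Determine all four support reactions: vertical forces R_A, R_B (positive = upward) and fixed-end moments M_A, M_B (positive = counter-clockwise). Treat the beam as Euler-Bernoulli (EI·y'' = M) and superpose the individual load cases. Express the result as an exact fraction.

R_A = 1216/125 kN, M_A = 14464/375 kN·m, R_B = 2534/125 kN, M_B = -7232/125 kN·m

Load 1 — triangular load w₀=2 kN/m (0→w₀ over full span):
  R_A = 3w₀L/20 = 3·2·16/20 = 24/5 kN
  M_A = w₀L²/30 = 2·16²/30 = 256/15 kN·m
  R_B = 7w₀L/20 = 7·2·16/20 = 56/5 kN
  M_B = -w₀L²/20 = -2·16²/20 = -128/5 kN·m
Load 2 — point force P=14 kN at a=48/5 m (b=L-a=32/5):
  R_A = Pb²(3a+b)/L³ = 14·(32/5)²·(3·(48/5)+(32/5))/16³ = 616/125 kN
  M_A = Pab²/L² = 14·(48/5)·(32/5)²/16² = 2688/125 kN·m
  R_B = Pa²(a+3b)/L³ = 14·(48/5)²·((48/5)+3·(32/5))/16³ = 1134/125 kN
  M_B = -Pa²b/L² = -14·(48/5)²·(32/5)/16² = -4032/125 kN·m
Superposition: R_A = 1216/125 kN, M_A = 14464/375 kN·m, R_B = 2534/125 kN, M_B = -7232/125 kN·m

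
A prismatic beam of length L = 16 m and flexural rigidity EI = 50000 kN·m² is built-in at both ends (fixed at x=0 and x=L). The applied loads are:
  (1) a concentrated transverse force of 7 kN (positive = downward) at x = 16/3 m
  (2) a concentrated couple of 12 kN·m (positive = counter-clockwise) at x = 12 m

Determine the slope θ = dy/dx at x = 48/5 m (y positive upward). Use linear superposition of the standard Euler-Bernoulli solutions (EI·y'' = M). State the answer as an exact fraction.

θ(48/5) = 529/1406250 rad

Load 1 — point force P=7 kN at a=16/3 m (b=L-a=32/3):
  θ_1 = Pa²(L-x)(2bL-(3b+a)(L-x))/(2L³EI)  [x>a] = 7·(16/3)²·(16-(48/5))·(2·(32/3)·16-(3·(32/3)+(16/3))·(16-(48/5)))/(2·16³·50000) = 224/703125 rad
Load 2 — applied couple M₀=12 kN·m at a=12 m (b=L-a=4):
  θ_2 = (R_Ax²/2 - M_Ax)/EI  [x≤a] with R_A=27/32, M_A=15/4 = ((27/32)·(48/5)²/2 - (15/4)·(48/5))/50000 = 9/156250 rad
Superposition: θ = Σ θ_i = 529/1406250 rad ≈ 0.000376 rad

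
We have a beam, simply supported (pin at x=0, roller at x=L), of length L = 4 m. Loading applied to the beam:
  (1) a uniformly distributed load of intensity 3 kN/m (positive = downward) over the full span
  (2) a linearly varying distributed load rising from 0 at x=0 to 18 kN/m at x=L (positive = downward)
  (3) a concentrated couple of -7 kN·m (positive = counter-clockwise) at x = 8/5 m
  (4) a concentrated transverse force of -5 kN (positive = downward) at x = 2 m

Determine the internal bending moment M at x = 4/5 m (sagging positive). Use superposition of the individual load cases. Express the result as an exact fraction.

M(4/5) = 1207/125 kN·m

Load 1 — uniform load w=3 kN/m over full span:
  M_1 = wx(L-x)/2 = 3·(4/5)·(4-(4/5))/2 = 96/25 kN·m
Load 2 — triangular load w₀=18 kN/m (0→w₀ over full span):
  M_2 = w₀Lx/6 - w₀x³/(6L) = 18·4·(4/5)/6 - 18·(4/5)³/(6·4) = 1152/125 kN·m
Load 3 — applied couple M₀=-7 kN·m at a=8/5 m (b=L-a=12/5):
  M_3 = M₀x/L  [x≤a] = (-7)·(4/5)/4 = -7/5 kN·m
Load 4 — point force P=-5 kN at a=2 m (b=L-a=2):
  M_4 = Pbx/L  [x≤a] = (-5)·2·(4/5)/4 = -2 kN·m
Superposition: M = Σ M_i = 1207/125 kN·m ≈ 9.656000 kN·m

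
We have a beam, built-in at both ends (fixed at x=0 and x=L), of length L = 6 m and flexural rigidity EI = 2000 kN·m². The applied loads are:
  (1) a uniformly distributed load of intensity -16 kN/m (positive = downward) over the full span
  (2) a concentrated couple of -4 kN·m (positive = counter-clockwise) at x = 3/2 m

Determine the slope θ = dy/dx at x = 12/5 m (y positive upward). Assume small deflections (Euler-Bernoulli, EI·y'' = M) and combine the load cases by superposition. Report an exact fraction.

θ(12/5) = 1683/250000 rad

Load 1 — uniform load w=-16 kN/m over full span:
  θ_1 = -wx(L-x)(L-2x)/(12EI) = -(-16)·(12/5)·(6-(12/5))·(6-2·(12/5))/(12·2000) = 108/15625 rad
Load 2 — applied couple M₀=-4 kN·m at a=3/2 m (b=L-a=9/2):
  θ_2 = (R_Ax²/2 - M_Ax - M₀(x-a))/EI  [x>a] with R_A=-3/4, M_A=3/4 = ((-3/4)·(12/5)²/2 - (3/4)·(12/5) - (-4)·((12/5)-(3/2)))/2000 = -9/50000 rad
Superposition: θ = Σ θ_i = 1683/250000 rad ≈ 0.006732 rad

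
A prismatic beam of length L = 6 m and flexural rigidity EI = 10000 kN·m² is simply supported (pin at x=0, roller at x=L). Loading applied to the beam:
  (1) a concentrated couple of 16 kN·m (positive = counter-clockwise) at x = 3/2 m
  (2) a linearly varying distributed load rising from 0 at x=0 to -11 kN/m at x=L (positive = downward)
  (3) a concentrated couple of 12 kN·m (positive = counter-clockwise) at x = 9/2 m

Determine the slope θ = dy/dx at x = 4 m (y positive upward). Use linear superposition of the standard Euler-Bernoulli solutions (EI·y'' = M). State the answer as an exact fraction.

Load 1 — applied couple M₀=16 kN·m at a=3/2 m (b=L-a=9/2):
  θ_1 = (M₀x²/(2L)-M₀(x-a)+C₁)/EI  [x>a] with C₁=M₀(3b²-L²)/(6L)=11 = (16·4²/(2·6)-16·(4-(3/2))+11)/10000 = -23/30000 rad
Load 2 — triangular load w₀=-11 kN/m (0→w₀ over full span):
  θ_2 = -w₀(7L⁴-30L²x²+15x⁴)/(360LEI) = -(-11)·(7·6⁴-30·6²·4²+15·4⁴)/(360·6·10000) = -1001/450000 rad
Load 3 — applied couple M₀=12 kN·m at a=9/2 m (b=L-a=3/2):
  θ_3 = (M₀x²/(2L)+C₁)/EI  [x≤a] with C₁=M₀(3b²-L²)/(6L)=-39/4 = (12·4²/(2·6)+(-39/4))/10000 = 1/1600 rad
Superposition: θ = Σ θ_i = -4259/1800000 rad ≈ -0.002366 rad

θ(4) = -4259/1800000 rad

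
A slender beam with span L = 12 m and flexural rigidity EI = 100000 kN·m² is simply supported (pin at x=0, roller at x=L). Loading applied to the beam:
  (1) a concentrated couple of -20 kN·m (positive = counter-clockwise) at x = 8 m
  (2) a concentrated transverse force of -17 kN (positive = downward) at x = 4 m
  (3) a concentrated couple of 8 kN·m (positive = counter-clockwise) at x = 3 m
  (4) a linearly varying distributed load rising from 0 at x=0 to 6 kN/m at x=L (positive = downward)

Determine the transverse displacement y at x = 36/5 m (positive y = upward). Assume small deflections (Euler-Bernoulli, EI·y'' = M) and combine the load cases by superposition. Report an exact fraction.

Load 1 — applied couple M₀=-20 kN·m at a=8 m (b=L-a=4):
  y_1 = (M₀x³/(6L)+C₁x)/EI  [x≤a] with C₁=M₀(3b²-L²)/(6L)=80/3 = ((-20)·(36/5)³/(6·12)+(80/3)·(36/5))/100000 = 69/78125 m
Load 2 — point force P=-17 kN at a=4 m (b=L-a=8):
  y_2 = -Pa(L-x)(2Lx-a²-x²)/(6LEI)  [x>a] = -(-17)·4·(12-(36/5))·(2·12·(36/5)-4²-(36/5)²)/(6·12·100000) = 5576/1171875 m
Load 3 — applied couple M₀=8 kN·m at a=3 m (b=L-a=9):
  y_3 = (M₀x³/(6L)-M₀(x-a)²/2+C₁x)/EI  [x>a] with C₁=M₀(3b²-L²)/(6L)=11 = (8·(36/5)³/(6·12)-8·((36/5)-3)²/2+11·(36/5))/100000 = 783/1562500 m
Load 4 — triangular load w₀=6 kN/m (0→w₀ over full span):
  y_4 = -w₀x(7L⁴-10L²x²+3x⁴)/(360LEI) = -6·(36/5)·(7·12⁴-10·12²·(36/5)²+3·(36/5)⁴)/(360·12·100000) = -383616/48828125 m
Superposition: y = Σ y_i = -1004267/585937500 m ≈ -0.001714 m

y(36/5) = -1004267/585937500 m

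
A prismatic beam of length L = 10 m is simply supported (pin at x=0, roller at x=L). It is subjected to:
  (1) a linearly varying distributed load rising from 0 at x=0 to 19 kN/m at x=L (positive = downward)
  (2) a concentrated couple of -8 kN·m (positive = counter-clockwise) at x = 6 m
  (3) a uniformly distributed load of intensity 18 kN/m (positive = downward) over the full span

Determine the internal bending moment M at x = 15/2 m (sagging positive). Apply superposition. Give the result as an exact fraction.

Load 1 — triangular load w₀=19 kN/m (0→w₀ over full span):
  M_1 = w₀Lx/6 - w₀x³/(6L) = 19·10·(15/2)/6 - 19·(15/2)³/(6·10) = 3325/32 kN·m
Load 2 — applied couple M₀=-8 kN·m at a=6 m (b=L-a=4):
  M_2 = M₀x/L - M₀  [x>a] = (-8)·(15/2)/10 - (-8) = 2 kN·m
Load 3 — uniform load w=18 kN/m over full span:
  M_3 = wx(L-x)/2 = 18·(15/2)·(10-(15/2))/2 = 675/4 kN·m
Superposition: M = Σ M_i = 8789/32 kN·m ≈ 274.656250 kN·m

M(15/2) = 8789/32 kN·m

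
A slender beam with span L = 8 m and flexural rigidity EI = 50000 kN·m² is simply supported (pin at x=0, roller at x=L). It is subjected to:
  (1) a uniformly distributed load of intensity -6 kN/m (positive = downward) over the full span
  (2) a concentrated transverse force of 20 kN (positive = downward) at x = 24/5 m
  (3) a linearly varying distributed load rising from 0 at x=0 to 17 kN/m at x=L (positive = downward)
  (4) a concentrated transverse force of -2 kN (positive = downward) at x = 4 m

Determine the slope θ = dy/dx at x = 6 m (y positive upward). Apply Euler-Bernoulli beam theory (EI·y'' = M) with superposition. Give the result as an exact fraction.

Load 1 — uniform load w=-6 kN/m over full span:
  θ_1 = -w(L³-6Lx²+4x³)/(24EI) = -(-6)·(8³-6·8·6²+4·6³)/(24·50000) = -11/6250 rad
Load 2 — point force P=20 kN at a=24/5 m (b=L-a=16/5):
  θ_2 = -Pa(2L²-6Lx+3x²+a²)/(6LEI)  [x>a] = -20·(24/5)·(2·8²-6·8·6+3·6²+(24/5)²)/(6·8·50000) = 181/156250 rad
Load 3 — triangular load w₀=17 kN/m (0→w₀ over full span):
  θ_3 = -w₀(7L⁴-30L²x²+15x⁴)/(360LEI) = -17·(7·8⁴-30·8²·6²+15·6⁴)/(360·8·50000) = 22321/9000000 rad
Load 4 — point force P=-2 kN at a=4 m (b=L-a=4):
  θ_4 = -Pa(2L²-6Lx+3x²+a²)/(6LEI)  [x>a] = -(-2)·4·(2·8²-6·8·6+3·6²+4²)/(6·8·50000) = -3/25000 rad
Superposition: θ = Σ θ_i = 79133/45000000 rad ≈ 0.001759 rad

θ(6) = 79133/45000000 rad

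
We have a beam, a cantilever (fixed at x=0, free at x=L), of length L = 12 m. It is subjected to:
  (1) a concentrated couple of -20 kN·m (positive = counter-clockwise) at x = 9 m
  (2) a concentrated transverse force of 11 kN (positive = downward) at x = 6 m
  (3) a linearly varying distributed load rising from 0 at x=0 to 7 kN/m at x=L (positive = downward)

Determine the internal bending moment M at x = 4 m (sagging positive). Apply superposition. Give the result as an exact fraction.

M(4) = -1946/9 kN·m

Load 1 — applied couple M₀=-20 kN·m at a=9 m (b=L-a=3):
  M_1 = M₀  [x≤a] = (-20) = -20 kN·m
Load 2 — point force P=11 kN at a=6 m (b=L-a=6):
  M_2 = -P(a-x)  [x≤a] = -11·(6-4) = -22 kN·m
Load 3 — triangular load w₀=7 kN/m (0→w₀ over full span):
  M_3 = w₀Lx/2 - w₀L²/3 - w₀x³/(6L) = 7·12·4/2 - 7·12²/3 - 7·4³/(6·12) = -1568/9 kN·m
Superposition: M = Σ M_i = -1946/9 kN·m ≈ -216.222222 kN·m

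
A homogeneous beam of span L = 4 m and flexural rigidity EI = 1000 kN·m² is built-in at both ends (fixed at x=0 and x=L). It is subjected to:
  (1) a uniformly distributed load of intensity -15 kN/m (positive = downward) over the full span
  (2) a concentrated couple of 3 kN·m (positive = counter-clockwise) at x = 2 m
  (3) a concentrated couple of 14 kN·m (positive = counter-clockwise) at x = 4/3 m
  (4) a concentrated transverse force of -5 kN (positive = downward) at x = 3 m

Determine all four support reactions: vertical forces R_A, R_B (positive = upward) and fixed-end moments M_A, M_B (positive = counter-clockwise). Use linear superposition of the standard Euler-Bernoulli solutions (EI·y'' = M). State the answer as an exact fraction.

R_A = -2399/96 kN, M_A = -323/16 kN·m, R_B = -3841/96 kN, M_B = 1355/48 kN·m

Load 1 — uniform load w=-15 kN/m over full span:
  R_A = wL/2 = (-15)·4/2 = -30 kN
  M_A = wL²/12 = (-15)·4²/12 = -20 kN·m
  R_B = wL/2 = (-15)·4/2 = -30 kN
  M_B = -wL²/12 = -(-15)·4²/12 = 20 kN·m
Load 2 — applied couple M₀=3 kN·m at a=2 m (b=L-a=2):
  R_A = 6M₀ab/L³ = 6·3·2·2/4³ = 9/8 kN
  M_A = M₀b(2a-b)/L² = 3·2·(2·2-2)/4² = 3/4 kN·m
  R_B = -6M₀ab/L³ = -6·3·2·2/4³ = -9/8 kN
  M_B = M₀a(2b-a)/L² = 3·2·(2·2-2)/4² = 3/4 kN·m
Load 3 — applied couple M₀=14 kN·m at a=4/3 m (b=L-a=8/3):
  R_A = 6M₀ab/L³ = 6·14·(4/3)·(8/3)/4³ = 14/3 kN
  M_A = M₀b(2a-b)/L² = 14·(8/3)·(2·(4/3)-(8/3))/4² = 0 kN·m
  R_B = -6M₀ab/L³ = -6·14·(4/3)·(8/3)/4³ = -14/3 kN
  M_B = M₀a(2b-a)/L² = 14·(4/3)·(2·(8/3)-(4/3))/4² = 14/3 kN·m
Load 4 — point force P=-5 kN at a=3 m (b=L-a=1):
  R_A = Pb²(3a+b)/L³ = (-5)·1²·(3·3+1)/4³ = -25/32 kN
  M_A = Pab²/L² = (-5)·3·1²/4² = -15/16 kN·m
  R_B = Pa²(a+3b)/L³ = (-5)·3²·(3+3·1)/4³ = -135/32 kN
  M_B = -Pa²b/L² = -(-5)·3²·1/4² = 45/16 kN·m
Superposition: R_A = -2399/96 kN, M_A = -323/16 kN·m, R_B = -3841/96 kN, M_B = 1355/48 kN·m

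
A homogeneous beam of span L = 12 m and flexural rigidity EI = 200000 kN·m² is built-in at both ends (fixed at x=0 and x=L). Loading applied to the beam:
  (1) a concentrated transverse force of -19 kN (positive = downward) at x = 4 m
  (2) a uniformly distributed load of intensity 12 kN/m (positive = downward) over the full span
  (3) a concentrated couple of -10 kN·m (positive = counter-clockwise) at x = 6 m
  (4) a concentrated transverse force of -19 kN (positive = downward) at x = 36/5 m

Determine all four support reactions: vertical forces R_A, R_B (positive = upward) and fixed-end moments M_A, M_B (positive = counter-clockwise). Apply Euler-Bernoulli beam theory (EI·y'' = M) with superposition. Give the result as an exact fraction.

Load 1 — point force P=-19 kN at a=4 m (b=L-a=8):
  R_A = Pb²(3a+b)/L³ = (-19)·8²·(3·4+8)/12³ = -380/27 kN
  M_A = Pab²/L² = (-19)·4·8²/12² = -304/9 kN·m
  R_B = Pa²(a+3b)/L³ = (-19)·4²·(4+3·8)/12³ = -133/27 kN
  M_B = -Pa²b/L² = -(-19)·4²·8/12² = 152/9 kN·m
Load 2 — uniform load w=12 kN/m over full span:
  R_A = wL/2 = 12·12/2 = 72 kN
  M_A = wL²/12 = 12·12²/12 = 144 kN·m
  R_B = wL/2 = 12·12/2 = 72 kN
  M_B = -wL²/12 = -12·12²/12 = -144 kN·m
Load 3 — applied couple M₀=-10 kN·m at a=6 m (b=L-a=6):
  R_A = 6M₀ab/L³ = 6·(-10)·6·6/12³ = -5/4 kN
  M_A = M₀b(2a-b)/L² = (-10)·6·(2·6-6)/12² = -5/2 kN·m
  R_B = -6M₀ab/L³ = -6·(-10)·6·6/12³ = 5/4 kN
  M_B = M₀a(2b-a)/L² = (-10)·6·(2·6-6)/12² = -5/2 kN·m
Load 4 — point force P=-19 kN at a=36/5 m (b=L-a=24/5):
  R_A = Pb²(3a+b)/L³ = (-19)·(24/5)²·(3·(36/5)+(24/5))/12³ = -836/125 kN
  M_A = Pab²/L² = (-19)·(36/5)·(24/5)²/12² = -2736/125 kN·m
  R_B = Pa²(a+3b)/L³ = (-19)·(36/5)²·((36/5)+3·(24/5))/12³ = -1539/125 kN
  M_B = -Pa²b/L² = -(-19)·(36/5)²·(24/5)/12² = 4104/125 kN·m
Superposition: R_A = 674837/13500 kN, M_A = 193127/2250 kN·m, R_B = 756163/13500 kN, M_B = -217753/2250 kN·m

R_A = 674837/13500 kN, M_A = 193127/2250 kN·m, R_B = 756163/13500 kN, M_B = -217753/2250 kN·m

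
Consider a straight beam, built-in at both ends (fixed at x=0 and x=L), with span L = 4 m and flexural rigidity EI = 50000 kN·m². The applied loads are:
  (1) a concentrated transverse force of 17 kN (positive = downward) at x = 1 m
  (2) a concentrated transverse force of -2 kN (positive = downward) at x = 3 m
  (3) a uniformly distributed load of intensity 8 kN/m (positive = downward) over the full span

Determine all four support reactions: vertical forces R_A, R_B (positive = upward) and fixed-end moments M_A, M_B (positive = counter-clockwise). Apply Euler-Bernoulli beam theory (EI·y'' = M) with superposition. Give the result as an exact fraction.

Load 1 — point force P=17 kN at a=1 m (b=L-a=3):
  R_A = Pb²(3a+b)/L³ = 17·3²·(3·1+3)/4³ = 459/32 kN
  M_A = Pab²/L² = 17·1·3²/4² = 153/16 kN·m
  R_B = Pa²(a+3b)/L³ = 17·1²·(1+3·3)/4³ = 85/32 kN
  M_B = -Pa²b/L² = -17·1²·3/4² = -51/16 kN·m
Load 2 — point force P=-2 kN at a=3 m (b=L-a=1):
  R_A = Pb²(3a+b)/L³ = (-2)·1²·(3·3+1)/4³ = -5/16 kN
  M_A = Pab²/L² = (-2)·3·1²/4² = -3/8 kN·m
  R_B = Pa²(a+3b)/L³ = (-2)·3²·(3+3·1)/4³ = -27/16 kN
  M_B = -Pa²b/L² = -(-2)·3²·1/4² = 9/8 kN·m
Load 3 — uniform load w=8 kN/m over full span:
  R_A = wL/2 = 8·4/2 = 16 kN
  M_A = wL²/12 = 8·4²/12 = 32/3 kN·m
  R_B = wL/2 = 8·4/2 = 16 kN
  M_B = -wL²/12 = -8·4²/12 = -32/3 kN·m
Superposition: R_A = 961/32 kN, M_A = 953/48 kN·m, R_B = 543/32 kN, M_B = -611/48 kN·m

R_A = 961/32 kN, M_A = 953/48 kN·m, R_B = 543/32 kN, M_B = -611/48 kN·m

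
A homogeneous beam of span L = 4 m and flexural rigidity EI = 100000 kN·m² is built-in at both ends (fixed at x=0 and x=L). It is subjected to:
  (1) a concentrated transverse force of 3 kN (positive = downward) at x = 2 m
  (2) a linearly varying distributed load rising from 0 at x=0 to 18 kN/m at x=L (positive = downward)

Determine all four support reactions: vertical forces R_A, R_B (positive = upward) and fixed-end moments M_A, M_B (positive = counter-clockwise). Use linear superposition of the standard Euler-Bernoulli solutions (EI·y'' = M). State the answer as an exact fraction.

Load 1 — point force P=3 kN at a=2 m (b=L-a=2):
  R_A = Pb²(3a+b)/L³ = 3·2²·(3·2+2)/4³ = 3/2 kN
  M_A = Pab²/L² = 3·2·2²/4² = 3/2 kN·m
  R_B = Pa²(a+3b)/L³ = 3·2²·(2+3·2)/4³ = 3/2 kN
  M_B = -Pa²b/L² = -3·2²·2/4² = -3/2 kN·m
Load 2 — triangular load w₀=18 kN/m (0→w₀ over full span):
  R_A = 3w₀L/20 = 3·18·4/20 = 54/5 kN
  M_A = w₀L²/30 = 18·4²/30 = 48/5 kN·m
  R_B = 7w₀L/20 = 7·18·4/20 = 126/5 kN
  M_B = -w₀L²/20 = -18·4²/20 = -72/5 kN·m
Superposition: R_A = 123/10 kN, M_A = 111/10 kN·m, R_B = 267/10 kN, M_B = -159/10 kN·m

R_A = 123/10 kN, M_A = 111/10 kN·m, R_B = 267/10 kN, M_B = -159/10 kN·m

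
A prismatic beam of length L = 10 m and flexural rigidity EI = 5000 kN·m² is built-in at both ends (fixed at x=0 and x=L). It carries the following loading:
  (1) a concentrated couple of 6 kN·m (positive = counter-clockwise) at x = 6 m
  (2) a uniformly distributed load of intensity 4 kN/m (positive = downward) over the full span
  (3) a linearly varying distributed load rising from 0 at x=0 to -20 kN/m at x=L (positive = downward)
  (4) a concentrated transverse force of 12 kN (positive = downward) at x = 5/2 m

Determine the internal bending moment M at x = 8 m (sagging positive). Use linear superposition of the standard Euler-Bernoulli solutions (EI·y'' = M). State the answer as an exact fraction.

M(8) = -6883/1000 kN·m

Load 1 — applied couple M₀=6 kN·m at a=6 m (b=L-a=4):
  M_1 = R_Ax - M_A - M₀  [x>a] with R_A=108/125, M_A=48/25 = (108/125)·8 - (48/25) - 6 = -126/125 kN·m
Load 2 — uniform load w=4 kN/m over full span:
  M_2 = wLx/2 - wL²/12 - wx²/2 = 4·10·8/2 - 4·10²/12 - 4·8²/2 = -4/3 kN·m
Load 3 — triangular load w₀=-20 kN/m (0→w₀ over full span):
  M_3 = 3w₀Lx/20 - w₀L²/30 - w₀x³/(6L) = 3·(-20)·10·8/20 - (-20)·10²/30 - (-20)·8³/(6·10) = -8/3 kN·m
Load 4 — point force P=12 kN at a=5/2 m (b=L-a=15/2):
  M_4 = Pa²(a+3b)(L-x)/L³ - Pa²b/L²  [x>a] = 12·(5/2)²·((5/2)+3·(15/2))·(10-8)/10³ - 12·(5/2)²·(15/2)/10² = -15/8 kN·m
Superposition: M = Σ M_i = -6883/1000 kN·m ≈ -6.883000 kN·m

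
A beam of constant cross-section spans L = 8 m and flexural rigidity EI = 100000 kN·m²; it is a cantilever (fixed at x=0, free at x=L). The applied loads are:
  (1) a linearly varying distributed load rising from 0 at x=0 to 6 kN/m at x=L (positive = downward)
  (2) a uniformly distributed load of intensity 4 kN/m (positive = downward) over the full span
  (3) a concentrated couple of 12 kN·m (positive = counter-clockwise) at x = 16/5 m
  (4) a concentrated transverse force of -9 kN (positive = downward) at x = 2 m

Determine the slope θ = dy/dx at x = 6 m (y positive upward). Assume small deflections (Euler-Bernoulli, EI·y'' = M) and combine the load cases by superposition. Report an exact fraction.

θ(6) = -6561/1000000 rad

Load 1 — triangular load w₀=6 kN/m (0→w₀ over full span):
  θ_1 = (w₀Lx²/4-w₀L²x/3-w₀x⁴/(24L))/EI = (6·8·6²/4-6·8²·6/3-6·6⁴/(24·8))/100000 = -753/200000 rad
Load 2 — uniform load w=4 kN/m over full span:
  θ_2 = -wx(x²-3Lx+3L²)/(6EI) = -4·6·(6²-3·8·6+3·8²)/(6·100000) = -21/6250 rad
Load 3 — applied couple M₀=12 kN·m at a=16/5 m (b=L-a=24/5):
  θ_3 = M₀a/EI  [x>a] = 12·(16/5)/100000 = 6/15625 rad
Load 4 — point force P=-9 kN at a=2 m (b=L-a=6):
  θ_4 = -Pa²/(2EI)  [x>a] = -(-9)·2²/(2·100000) = 9/50000 rad
Superposition: θ = Σ θ_i = -6561/1000000 rad ≈ -0.006561 rad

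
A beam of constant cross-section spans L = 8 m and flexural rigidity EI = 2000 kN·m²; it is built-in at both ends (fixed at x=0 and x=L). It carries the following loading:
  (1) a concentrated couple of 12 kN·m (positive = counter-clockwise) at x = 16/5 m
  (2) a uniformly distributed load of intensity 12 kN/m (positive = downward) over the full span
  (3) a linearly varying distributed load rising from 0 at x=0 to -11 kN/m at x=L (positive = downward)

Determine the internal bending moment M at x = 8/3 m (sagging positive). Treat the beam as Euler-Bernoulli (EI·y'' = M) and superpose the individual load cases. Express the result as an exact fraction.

Load 1 — applied couple M₀=12 kN·m at a=16/5 m (b=L-a=24/5):
  M_1 = R_Ax - M_A  [x≤a] with R_A=54/25, M_A=36/25 = (54/25)·(8/3) - (36/25) = 108/25 kN·m
Load 2 — uniform load w=12 kN/m over full span:
  M_2 = wLx/2 - wL²/12 - wx²/2 = 12·8·(8/3)/2 - 12·8²/12 - 12·(8/3)²/2 = 64/3 kN·m
Load 3 — triangular load w₀=-11 kN/m (0→w₀ over full span):
  M_3 = 3w₀Lx/20 - w₀L²/30 - w₀x³/(6L) = 3·(-11)·8·(8/3)/20 - (-11)·8²/30 - (-11)·(8/3)³/(6·8) = -2992/405 kN·m
Superposition: M = Σ M_i = 36988/2025 kN·m ≈ 18.265679 kN·m

M(8/3) = 36988/2025 kN·m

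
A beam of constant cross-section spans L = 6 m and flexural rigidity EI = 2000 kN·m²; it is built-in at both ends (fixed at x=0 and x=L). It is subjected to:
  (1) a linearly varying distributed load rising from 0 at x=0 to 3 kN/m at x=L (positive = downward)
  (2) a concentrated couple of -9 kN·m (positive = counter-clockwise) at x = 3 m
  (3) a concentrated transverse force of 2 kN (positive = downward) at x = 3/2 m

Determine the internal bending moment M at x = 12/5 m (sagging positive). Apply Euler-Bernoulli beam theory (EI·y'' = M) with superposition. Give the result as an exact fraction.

Load 1 — triangular load w₀=3 kN/m (0→w₀ over full span):
  M_1 = 3w₀Lx/20 - w₀L²/30 - w₀x³/(6L) = 3·3·6·(12/5)/20 - 3·6²/30 - 3·(12/5)³/(6·6) = 216/125 kN·m
Load 2 — applied couple M₀=-9 kN·m at a=3 m (b=L-a=3):
  M_2 = R_Ax - M_A  [x≤a] with R_A=-9/4, M_A=-9/4 = (-9/4)·(12/5) - (-9/4) = -63/20 kN·m
Load 3 — point force P=2 kN at a=3/2 m (b=L-a=9/2):
  M_3 = Pa²(a+3b)(L-x)/L³ - Pa²b/L²  [x>a] = 2·(3/2)²·((3/2)+3·(9/2))·(6-(12/5))/6³ - 2·(3/2)²·(9/2)/6² = 9/16 kN·m
Superposition: M = Σ M_i = -1719/2000 kN·m ≈ -0.859500 kN·m

M(12/5) = -1719/2000 kN·m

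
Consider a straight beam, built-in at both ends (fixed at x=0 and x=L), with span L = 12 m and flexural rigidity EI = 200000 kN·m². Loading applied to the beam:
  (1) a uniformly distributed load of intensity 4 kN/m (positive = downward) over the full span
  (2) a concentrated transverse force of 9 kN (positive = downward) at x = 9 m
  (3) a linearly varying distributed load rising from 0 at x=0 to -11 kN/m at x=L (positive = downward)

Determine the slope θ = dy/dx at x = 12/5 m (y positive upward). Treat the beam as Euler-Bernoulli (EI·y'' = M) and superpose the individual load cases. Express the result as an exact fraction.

Load 1 — uniform load w=4 kN/m over full span:
  θ_1 = -wx(L-x)(L-2x)/(12EI) = -4·(12/5)·(12-(12/5))·(12-2·(12/5))/(12·200000) = -108/390625 rad
Load 2 — point force P=9 kN at a=9 m (b=L-a=3):
  θ_2 = -Pb²x(2aL-(3a+b)x)/(2L³EI)  [x≤a] = -9·3²·(12/5)·(2·9·12-(3·9+3)·(12/5))/(2·12³·200000) = -81/2000000 rad
Load 3 — triangular load w₀=-11 kN/m (0→w₀ over full span):
  θ_3 = -w₀(2x(L-x)(L-2x)(x+2L)+x²(L-x)²)/(120LEI) = -(-11)·(2·(12/5)·(12-(12/5))·(12-2·(12/5))·((12/5)+2·12)+(12/5)²·(12-(12/5))²)/(120·12·200000) = 693/1953125 rad
Superposition: θ = Σ θ_i = 9459/250000000 rad ≈ 0.000038 rad

θ(12/5) = 9459/250000000 rad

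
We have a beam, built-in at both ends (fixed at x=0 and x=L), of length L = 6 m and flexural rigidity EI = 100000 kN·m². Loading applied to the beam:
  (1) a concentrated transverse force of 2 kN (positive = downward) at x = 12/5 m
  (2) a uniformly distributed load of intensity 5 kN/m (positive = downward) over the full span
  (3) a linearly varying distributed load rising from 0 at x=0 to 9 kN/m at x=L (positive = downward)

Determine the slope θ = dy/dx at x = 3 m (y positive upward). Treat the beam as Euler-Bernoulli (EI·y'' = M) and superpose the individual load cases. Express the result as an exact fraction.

θ(3) = -1449/200000000 rad

Load 1 — point force P=2 kN at a=12/5 m (b=L-a=18/5):
  θ_1 = Pa²(L-x)(2bL-(3b+a)(L-x))/(2L³EI)  [x>a] = 2·(12/5)²·(6-3)·(2·(18/5)·6-(3·(18/5)+(12/5))·(6-3))/(2·6³·100000) = 9/3125000 rad
Load 2 — uniform load w=5 kN/m over full span:
  θ_2 = -wx(L-x)(L-2x)/(12EI) = -5·3·(6-3)·(6-2·3)/(12·100000) = 0 rad
Load 3 — triangular load w₀=9 kN/m (0→w₀ over full span):
  θ_3 = -w₀(2x(L-x)(L-2x)(x+2L)+x²(L-x)²)/(120LEI) = -9·(2·3·(6-3)·(6-2·3)·(3+2·6)+3²·(6-3)²)/(120·6·100000) = -81/8000000 rad
Superposition: θ = Σ θ_i = -1449/200000000 rad ≈ -0.000007 rad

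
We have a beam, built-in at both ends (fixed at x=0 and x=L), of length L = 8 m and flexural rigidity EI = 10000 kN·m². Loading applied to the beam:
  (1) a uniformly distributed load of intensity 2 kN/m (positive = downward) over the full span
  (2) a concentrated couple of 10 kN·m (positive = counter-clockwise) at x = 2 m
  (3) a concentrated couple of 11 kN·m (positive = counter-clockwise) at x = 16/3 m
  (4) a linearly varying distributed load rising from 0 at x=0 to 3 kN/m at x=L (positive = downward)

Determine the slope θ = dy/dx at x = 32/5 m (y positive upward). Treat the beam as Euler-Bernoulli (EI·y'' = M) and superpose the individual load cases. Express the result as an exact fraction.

Load 1 — uniform load w=2 kN/m over full span:
  θ_1 = -wx(L-x)(L-2x)/(12EI) = -2·(32/5)·(8-(32/5))·(8-2·(32/5))/(12·10000) = 64/78125 rad
Load 2 — applied couple M₀=10 kN·m at a=2 m (b=L-a=6):
  θ_2 = (R_Ax²/2 - M_Ax - M₀(x-a))/EI  [x>a] with R_A=45/32, M_A=-15/8 = ((45/32)·(32/5)²/2 - (-15/8)·(32/5) - 10·((32/5)-2))/10000 = -1/3125 rad
Load 3 — applied couple M₀=11 kN·m at a=16/3 m (b=L-a=8/3):
  θ_3 = (R_Ax²/2 - M_Ax - M₀(x-a))/EI  [x>a] with R_A=11/6, M_A=11/3 = ((11/6)·(32/5)²/2 - (11/3)·(32/5) - 11·((32/5)-(16/3)))/10000 = 11/46875 rad
Load 4 — triangular load w₀=3 kN/m (0→w₀ over full span):
  θ_4 = -w₀(2x(L-x)(L-2x)(x+2L)+x²(L-x)²)/(120LEI) = -3·(2·(32/5)·(8-(32/5))·(8-2·(32/5))·((32/5)+2·8)+(32/5)²·(8-(32/5))²)/(120·8·10000) = 256/390625 rad
Superposition: θ = Σ θ_i = 1628/1171875 rad ≈ 0.001389 rad

θ(32/5) = 1628/1171875 rad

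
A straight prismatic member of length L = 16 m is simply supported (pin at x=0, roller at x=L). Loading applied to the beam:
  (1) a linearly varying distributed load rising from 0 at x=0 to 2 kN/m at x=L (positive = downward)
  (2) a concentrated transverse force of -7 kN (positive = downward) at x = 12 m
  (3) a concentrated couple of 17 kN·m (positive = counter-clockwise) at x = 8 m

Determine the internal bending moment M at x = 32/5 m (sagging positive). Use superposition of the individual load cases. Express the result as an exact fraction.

M(32/5) = 3034/125 kN·m

Load 1 — triangular load w₀=2 kN/m (0→w₀ over full span):
  M_1 = w₀Lx/6 - w₀x³/(6L) = 2·16·(32/5)/6 - 2·(32/5)³/(6·16) = 3584/125 kN·m
Load 2 — point force P=-7 kN at a=12 m (b=L-a=4):
  M_2 = Pbx/L  [x≤a] = (-7)·4·(32/5)/16 = -56/5 kN·m
Load 3 — applied couple M₀=17 kN·m at a=8 m (b=L-a=8):
  M_3 = M₀x/L  [x≤a] = 17·(32/5)/16 = 34/5 kN·m
Superposition: M = Σ M_i = 3034/125 kN·m ≈ 24.272000 kN·m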